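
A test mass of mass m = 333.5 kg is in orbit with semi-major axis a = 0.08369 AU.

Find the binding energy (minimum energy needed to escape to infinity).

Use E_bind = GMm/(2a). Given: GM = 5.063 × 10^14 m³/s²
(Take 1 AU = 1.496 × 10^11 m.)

Convert to SI: a = 0.08369 AU = 1.252e+10 m.
Total orbital energy is E = −GMm/(2a); binding energy is E_bind = −E = GMm/(2a).
E_bind = 5.063e+14 · 333.5 / (2 · 1.252e+10) J ≈ 6.743e+06 J = 6.743 MJ.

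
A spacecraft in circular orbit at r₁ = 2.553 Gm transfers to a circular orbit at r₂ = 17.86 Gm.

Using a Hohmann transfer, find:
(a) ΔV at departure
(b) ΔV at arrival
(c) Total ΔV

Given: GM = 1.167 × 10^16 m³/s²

Convert to SI: r₁ = 2.553 Gm = 2.553e+09 m; r₂ = 17.86 Gm = 1.786e+10 m.
Transfer semi-major axis: a_t = (r₁ + r₂)/2 = (2.553e+09 + 1.786e+10)/2 = 1.02065e+10 m.
Circular speeds: v₁ = √(GM/r₁) = 2138.01 m/s, v₂ = √(GM/r₂) = 808.341 m/s.
Transfer speeds (vis-viva v² = GM(2/r − 1/a_t)): v₁ᵗ = 2828.21 m/s, v₂ᵗ = 404.279 m/s.
(a) ΔV₁ = |v₁ᵗ − v₁| ≈ 690.2 m/s = 690.2 m/s.
(b) ΔV₂ = |v₂ − v₂ᵗ| ≈ 404.1 m/s = 404.1 m/s.
(c) ΔV_total = ΔV₁ + ΔV₂ ≈ 1094 m/s = 1.094 km/s.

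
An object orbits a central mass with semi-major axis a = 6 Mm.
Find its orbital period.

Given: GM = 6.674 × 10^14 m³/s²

Convert to SI: a = 6 Mm = 6e+06 m.
Kepler's third law: T = 2π √(a³ / GM).
Substituting a = 6e+06 m and GM = 6.674e+14 m³/s²:
T = 2π √((6e+06)³ / 6.674e+14) s
T ≈ 3574 s = 59.57 minutes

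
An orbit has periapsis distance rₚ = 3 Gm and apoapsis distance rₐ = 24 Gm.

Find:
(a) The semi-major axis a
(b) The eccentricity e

Convert to SI: rₚ = 3 Gm = 3e+09 m; rₐ = 24 Gm = 2.4e+10 m.
(a) a = (rₚ + rₐ) / 2 = (3e+09 + 2.4e+10) / 2 ≈ 1.35e+10 m = 13.5 Gm.
(b) e = (rₐ − rₚ) / (rₐ + rₚ) = (2.4e+10 − 3e+09) / (2.4e+10 + 3e+09) ≈ 0.7778.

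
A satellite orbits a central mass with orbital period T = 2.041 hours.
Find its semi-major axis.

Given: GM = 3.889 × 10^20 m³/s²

Convert to SI: T = 2.041 hours = 7347.6 s.
Invert Kepler's third law: a = (GM · T² / (4π²))^(1/3).
Substituting T = 7347.6 s and GM = 3.889e+20 m³/s²:
a = (3.889e+20 · (7347.6)² / (4π²))^(1/3) m
a ≈ 8.102e+08 m = 810.2 Mm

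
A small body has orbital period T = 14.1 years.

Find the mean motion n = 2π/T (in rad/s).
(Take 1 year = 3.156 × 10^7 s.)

Convert to SI: T = 14.1 years = 4.44996e+08 s.
n = 2π / T.
n = 2π / 4.44996e+08 s ≈ 1.412e-08 rad/s.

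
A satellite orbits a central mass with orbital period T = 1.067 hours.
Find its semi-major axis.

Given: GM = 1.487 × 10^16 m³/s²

Convert to SI: T = 1.067 hours = 3841.2 s.
Invert Kepler's third law: a = (GM · T² / (4π²))^(1/3).
Substituting T = 3841.2 s and GM = 1.487e+16 m³/s²:
a = (1.487e+16 · (3841.2)² / (4π²))^(1/3) m
a ≈ 1.771e+07 m = 17.71 Mm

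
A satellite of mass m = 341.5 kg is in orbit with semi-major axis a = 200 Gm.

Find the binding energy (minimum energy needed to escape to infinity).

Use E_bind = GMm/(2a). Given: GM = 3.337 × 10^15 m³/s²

Convert to SI: a = 200 Gm = 2e+11 m.
Total orbital energy is E = −GMm/(2a); binding energy is E_bind = −E = GMm/(2a).
E_bind = 3.337e+15 · 341.5 / (2 · 2e+11) J ≈ 2.849e+06 J = 2.849 MJ.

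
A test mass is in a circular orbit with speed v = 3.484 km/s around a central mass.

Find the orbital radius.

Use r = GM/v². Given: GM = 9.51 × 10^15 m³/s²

Convert to SI: v = 3.484 km/s = 3484 m/s.
For a circular orbit, v² = GM / r, so r = GM / v².
r = 9.51e+15 / (3484)² m ≈ 7.835e+08 m = 783.5 Mm.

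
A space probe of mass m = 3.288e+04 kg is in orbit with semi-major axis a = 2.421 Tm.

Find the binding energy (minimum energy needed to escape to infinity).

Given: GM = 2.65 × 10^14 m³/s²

Convert to SI: a = 2.421 Tm = 2.421e+12 m.
Total orbital energy is E = −GMm/(2a); binding energy is E_bind = −E = GMm/(2a).
E_bind = 2.65e+14 · 3.288e+04 / (2 · 2.421e+12) J ≈ 1.8e+06 J = 1.8 MJ.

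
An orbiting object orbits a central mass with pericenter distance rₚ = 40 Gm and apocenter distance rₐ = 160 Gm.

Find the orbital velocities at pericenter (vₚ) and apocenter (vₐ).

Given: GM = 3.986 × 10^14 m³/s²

Convert to SI: rₚ = 40 Gm = 4e+10 m; rₐ = 160 Gm = 1.6e+11 m.
Use the vis-viva equation v² = GM(2/r − 1/a) with a = (rₚ + rₐ)/2 = (4e+10 + 1.6e+11)/2 = 1e+11 m.
vₚ = √(GM · (2/rₚ − 1/a)) = √(3.986e+14 · (2/4e+10 − 1/1e+11)) m/s ≈ 126.3 m/s = 126.3 m/s.
vₐ = √(GM · (2/rₐ − 1/a)) = √(3.986e+14 · (2/1.6e+11 − 1/1e+11)) m/s ≈ 31.57 m/s = 31.57 m/s.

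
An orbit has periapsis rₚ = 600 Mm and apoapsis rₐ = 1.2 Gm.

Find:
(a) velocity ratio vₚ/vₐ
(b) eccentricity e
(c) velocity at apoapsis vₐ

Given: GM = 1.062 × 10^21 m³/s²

Convert to SI: rₚ = 600 Mm = 6e+08 m; rₐ = 1.2 Gm = 1.2e+09 m.
(a) Conservation of angular momentum (rₚvₚ = rₐvₐ) gives vₚ/vₐ = rₐ/rₚ = 1.2e+09/6e+08 ≈ 2
(b) e = (rₐ − rₚ)/(rₐ + rₚ) = (1.2e+09 − 6e+08)/(1.2e+09 + 6e+08) ≈ 0.3333
(c) With a = (rₚ + rₐ)/2 = 9e+08 m, vₐ = √(GM (2/rₐ − 1/a)) = √(1.062e+21 · (2/1.2e+09 − 1/9e+08)) m/s ≈ 7.681e+05 m/s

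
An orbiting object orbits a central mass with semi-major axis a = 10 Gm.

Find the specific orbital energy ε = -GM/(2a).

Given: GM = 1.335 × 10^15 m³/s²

Convert to SI: a = 10 Gm = 1e+10 m.
ε = −GM / (2a).
ε = −1.335e+15 / (2 · 1e+10) J/kg ≈ -6.675e+04 J/kg = -66.75 kJ/kg.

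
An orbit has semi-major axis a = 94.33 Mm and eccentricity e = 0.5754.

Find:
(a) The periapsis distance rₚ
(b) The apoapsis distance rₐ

Convert to SI: a = 94.33 Mm = 9.433e+07 m.
(a) rₚ = a(1 − e) = 9.433e+07 · (1 − 0.5754) = 9.433e+07 · 0.4246 ≈ 4.005e+07 m = 40.05 Mm.
(b) rₐ = a(1 + e) = 9.433e+07 · (1 + 0.5754) = 9.433e+07 · 1.5754 ≈ 1.486e+08 m = 148.6 Mm.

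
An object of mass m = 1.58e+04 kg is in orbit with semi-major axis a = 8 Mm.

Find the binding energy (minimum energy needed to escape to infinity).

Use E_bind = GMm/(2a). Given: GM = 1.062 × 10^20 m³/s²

Convert to SI: a = 8 Mm = 8e+06 m.
Total orbital energy is E = −GMm/(2a); binding energy is E_bind = −E = GMm/(2a).
E_bind = 1.062e+20 · 1.58e+04 / (2 · 8e+06) J ≈ 1.049e+17 J = 104.9 PJ.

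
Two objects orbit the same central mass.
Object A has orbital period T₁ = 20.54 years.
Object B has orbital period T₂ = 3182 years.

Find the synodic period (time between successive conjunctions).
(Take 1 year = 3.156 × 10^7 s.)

Convert to SI: T₁ = 20.54 years = 6.48242e+08 s; T₂ = 3182 years = 1.00424e+11 s.
T_syn = |T₁ · T₂ / (T₁ − T₂)|.
T_syn = |6.48242e+08 · 1.00424e+11 / (6.48242e+08 − 1.00424e+11)| s ≈ 6.525e+08 s = 20.67 years.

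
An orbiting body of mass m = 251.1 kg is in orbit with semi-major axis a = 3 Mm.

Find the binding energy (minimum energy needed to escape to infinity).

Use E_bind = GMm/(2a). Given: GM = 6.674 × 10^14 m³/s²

Convert to SI: a = 3 Mm = 3e+06 m.
Total orbital energy is E = −GMm/(2a); binding energy is E_bind = −E = GMm/(2a).
E_bind = 6.674e+14 · 251.1 / (2 · 3e+06) J ≈ 2.793e+10 J = 27.93 GJ.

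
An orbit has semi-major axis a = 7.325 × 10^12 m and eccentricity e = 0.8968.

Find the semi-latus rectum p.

p = a (1 − e²).
p = 7.325e+12 · (1 − (0.8968)²) = 7.325e+12 · 0.19575 ≈ 1.434e+12 m = 1.434 × 10^12 m.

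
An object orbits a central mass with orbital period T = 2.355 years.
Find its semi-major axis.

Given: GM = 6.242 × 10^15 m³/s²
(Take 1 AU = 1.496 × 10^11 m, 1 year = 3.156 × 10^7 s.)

Convert to SI: T = 2.355 years = 7.43238e+07 s.
Invert Kepler's third law: a = (GM · T² / (4π²))^(1/3).
Substituting T = 7.43238e+07 s and GM = 6.242e+15 m³/s²:
a = (6.242e+15 · (7.43238e+07)² / (4π²))^(1/3) m
a ≈ 9.559e+09 m = 0.0639 AU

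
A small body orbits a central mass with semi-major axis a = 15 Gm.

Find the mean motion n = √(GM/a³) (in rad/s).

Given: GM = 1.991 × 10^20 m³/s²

Convert to SI: a = 15 Gm = 1.5e+10 m.
n = √(GM / a³).
n = √(1.991e+20 / (1.5e+10)³) rad/s ≈ 7.681e-06 rad/s.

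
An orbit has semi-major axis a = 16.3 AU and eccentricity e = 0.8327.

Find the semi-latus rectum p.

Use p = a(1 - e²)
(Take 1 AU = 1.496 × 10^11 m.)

Convert to SI: a = 16.3 AU = 2.43848e+12 m.
p = a (1 − e²).
p = 2.43848e+12 · (1 − (0.8327)²) = 2.43848e+12 · 0.306611 ≈ 7.477e+11 m = 4.998 AU.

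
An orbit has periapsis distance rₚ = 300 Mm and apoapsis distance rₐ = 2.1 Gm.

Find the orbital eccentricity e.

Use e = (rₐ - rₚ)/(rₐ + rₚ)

Convert to SI: rₚ = 300 Mm = 3e+08 m; rₐ = 2.1 Gm = 2.1e+09 m.
e = (rₐ − rₚ) / (rₐ + rₚ).
e = (2.1e+09 − 3e+08) / (2.1e+09 + 3e+08) = 1.8e+09 / 2.4e+09 ≈ 0.75.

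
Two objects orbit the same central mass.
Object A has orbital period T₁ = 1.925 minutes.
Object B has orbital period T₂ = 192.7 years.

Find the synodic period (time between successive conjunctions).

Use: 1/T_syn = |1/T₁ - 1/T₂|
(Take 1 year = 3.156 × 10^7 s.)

Convert to SI: T₁ = 1.925 minutes = 115.5 s; T₂ = 192.7 years = 6.08161e+09 s.
T_syn = |T₁ · T₂ / (T₁ − T₂)|.
T_syn = |115.5 · 6.08161e+09 / (115.5 − 6.08161e+09)| s ≈ 115.5 s = 1.925 minutes.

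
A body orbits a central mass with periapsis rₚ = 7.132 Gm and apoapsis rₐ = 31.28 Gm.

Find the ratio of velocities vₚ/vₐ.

Convert to SI: rₚ = 7.132 Gm = 7.132e+09 m; rₐ = 31.28 Gm = 3.128e+10 m.
Conservation of angular momentum gives rₚvₚ = rₐvₐ, so vₚ/vₐ = rₐ/rₚ.
vₚ/vₐ = 3.128e+10 / 7.132e+09 ≈ 4.386.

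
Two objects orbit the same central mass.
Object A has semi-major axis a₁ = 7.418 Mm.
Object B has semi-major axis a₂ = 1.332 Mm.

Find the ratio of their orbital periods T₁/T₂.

Convert to SI: a₁ = 7.418 Mm = 7.418e+06 m; a₂ = 1.332 Mm = 1.332e+06 m.
From Kepler's third law, (T₁/T₂)² = (a₁/a₂)³, so T₁/T₂ = (a₁/a₂)^(3/2).
a₁/a₂ = 7.418e+06 / 1.332e+06 = 5.56907.
T₁/T₂ = (5.56907)^(3/2) ≈ 13.14.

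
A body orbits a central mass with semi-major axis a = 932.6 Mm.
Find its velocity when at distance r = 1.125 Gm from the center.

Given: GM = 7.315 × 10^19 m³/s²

Convert to SI: a = 932.6 Mm = 9.326e+08 m; r = 1.125 Gm = 1.125e+09 m.
Vis-viva: v = √(GM · (2/r − 1/a)).
2/r − 1/a = 2/1.125e+09 − 1/9.326e+08 = 7.05507e-10 m⁻¹.
v = √(7.315e+19 · 7.05507e-10) m/s ≈ 2.272e+05 m/s = 227.2 km/s.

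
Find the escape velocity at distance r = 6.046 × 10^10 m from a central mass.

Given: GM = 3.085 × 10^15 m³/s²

Escape velocity comes from setting total energy to zero: ½v² − GM/r = 0 ⇒ v_esc = √(2GM / r).
v_esc = √(2 · 3.085e+15 / 6.046e+10) m/s ≈ 319.5 m/s = 319.5 m/s.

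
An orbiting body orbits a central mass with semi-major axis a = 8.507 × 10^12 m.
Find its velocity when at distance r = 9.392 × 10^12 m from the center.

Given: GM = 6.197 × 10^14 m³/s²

Vis-viva: v = √(GM · (2/r − 1/a)).
2/r − 1/a = 2/9.392e+12 − 1/8.507e+12 = 9.53969e-14 m⁻¹.
v = √(6.197e+14 · 9.53969e-14) m/s ≈ 7.689 m/s = 7.689 m/s.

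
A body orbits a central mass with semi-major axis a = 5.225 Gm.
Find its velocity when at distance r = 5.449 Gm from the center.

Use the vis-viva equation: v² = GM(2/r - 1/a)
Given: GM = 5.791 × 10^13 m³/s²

Convert to SI: a = 5.225 Gm = 5.225e+09 m; r = 5.449 Gm = 5.449e+09 m.
Vis-viva: v = √(GM · (2/r − 1/a)).
2/r − 1/a = 2/5.449e+09 − 1/5.225e+09 = 1.75652e-10 m⁻¹.
v = √(5.791e+13 · 1.75652e-10) m/s ≈ 100.9 m/s = 100.9 m/s.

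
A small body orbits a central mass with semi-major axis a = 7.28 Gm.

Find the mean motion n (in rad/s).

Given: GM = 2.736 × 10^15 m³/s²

Convert to SI: a = 7.28 Gm = 7.28e+09 m.
n = √(GM / a³).
n = √(2.736e+15 / (7.28e+09)³) rad/s ≈ 8.421e-08 rad/s.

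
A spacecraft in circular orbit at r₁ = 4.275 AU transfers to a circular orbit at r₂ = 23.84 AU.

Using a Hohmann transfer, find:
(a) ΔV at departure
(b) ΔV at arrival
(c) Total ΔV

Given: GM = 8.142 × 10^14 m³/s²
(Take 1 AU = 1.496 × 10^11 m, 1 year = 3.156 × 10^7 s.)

Convert to SI: r₁ = 4.275 AU = 6.3954e+11 m; r₂ = 23.84 AU = 3.56646e+12 m.
Transfer semi-major axis: a_t = (r₁ + r₂)/2 = (6.3954e+11 + 3.56646e+12)/2 = 2.103e+12 m.
Circular speeds: v₁ = √(GM/r₁) = 35.6806 m/s, v₂ = √(GM/r₂) = 15.1094 m/s.
Transfer speeds (vis-viva v² = GM(2/r − 1/a_t)): v₁ᵗ = 46.4655 m/s, v₂ᵗ = 8.33222 m/s.
(a) ΔV₁ = |v₁ᵗ − v₁| ≈ 10.78 m/s = 0.002275 AU/year.
(b) ΔV₂ = |v₂ − v₂ᵗ| ≈ 6.777 m/s = 0.00143 AU/year.
(c) ΔV_total = ΔV₁ + ΔV₂ ≈ 17.56 m/s = 0.003705 AU/year.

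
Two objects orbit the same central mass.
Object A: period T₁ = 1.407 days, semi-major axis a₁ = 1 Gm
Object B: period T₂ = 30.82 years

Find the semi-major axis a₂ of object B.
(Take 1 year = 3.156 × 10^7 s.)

Convert to SI: T₁ = 1.407 days = 121565 s; a₁ = 1 Gm = 1e+09 m; T₂ = 30.82 years = 9.72679e+08 s.
Kepler's third law: (T₁/T₂)² = (a₁/a₂)³ ⇒ a₂ = a₁ · (T₂/T₁)^(2/3).
T₂/T₁ = 9.72679e+08 / 121565 = 8001.32.
a₂ = 1e+09 · (8001.32)^(2/3) m ≈ 4e+11 m = 400 Gm.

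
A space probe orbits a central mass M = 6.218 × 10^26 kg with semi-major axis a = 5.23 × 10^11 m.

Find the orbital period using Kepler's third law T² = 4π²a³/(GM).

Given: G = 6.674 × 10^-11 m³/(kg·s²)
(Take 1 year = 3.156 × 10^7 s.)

GM = G · M = 6.674e-11 · 6.218e+26 = 4.14989e+16 m³/s².
Kepler's third law: T = 2π √(a³ / GM).
Substituting a = 5.23e+11 m and GM = 4.14989e+16 m³/s²:
T = 2π √((5.23e+11)³ / 4.14989e+16) s
T ≈ 1.167e+10 s = 369.6 years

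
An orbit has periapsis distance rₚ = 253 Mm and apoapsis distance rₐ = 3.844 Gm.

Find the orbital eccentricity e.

Convert to SI: rₚ = 253 Mm = 2.53e+08 m; rₐ = 3.844 Gm = 3.844e+09 m.
e = (rₐ − rₚ) / (rₐ + rₚ).
e = (3.844e+09 − 2.53e+08) / (3.844e+09 + 2.53e+08) = 3.591e+09 / 4.097e+09 ≈ 0.8765.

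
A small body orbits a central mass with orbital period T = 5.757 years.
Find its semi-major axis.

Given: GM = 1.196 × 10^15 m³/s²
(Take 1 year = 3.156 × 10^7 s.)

Convert to SI: T = 5.757 years = 1.81691e+08 s.
Invert Kepler's third law: a = (GM · T² / (4π²))^(1/3).
Substituting T = 1.81691e+08 s and GM = 1.196e+15 m³/s²:
a = (1.196e+15 · (1.81691e+08)² / (4π²))^(1/3) m
a ≈ 1e+10 m = 10 Gm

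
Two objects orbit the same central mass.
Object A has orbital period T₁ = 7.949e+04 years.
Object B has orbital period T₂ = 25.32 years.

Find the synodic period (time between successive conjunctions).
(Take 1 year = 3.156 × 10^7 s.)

Convert to SI: T₁ = 7.949e+04 years = 2.5087e+12 s; T₂ = 25.32 years = 7.99099e+08 s.
T_syn = |T₁ · T₂ / (T₁ − T₂)|.
T_syn = |2.5087e+12 · 7.99099e+08 / (2.5087e+12 − 7.99099e+08)| s ≈ 7.994e+08 s = 25.33 years.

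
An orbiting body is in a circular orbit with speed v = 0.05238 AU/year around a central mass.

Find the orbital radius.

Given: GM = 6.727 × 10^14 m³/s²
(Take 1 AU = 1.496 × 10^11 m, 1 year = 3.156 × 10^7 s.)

Convert to SI: v = 0.05238 AU/year = 248.29 m/s.
For a circular orbit, v² = GM / r, so r = GM / v².
r = 6.727e+14 / (248.29)² m ≈ 1.091e+10 m = 0.07294 AU.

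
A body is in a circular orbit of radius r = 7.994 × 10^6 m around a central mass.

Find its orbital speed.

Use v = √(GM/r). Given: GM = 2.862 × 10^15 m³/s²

For a circular orbit, gravity supplies the centripetal force, so v = √(GM / r).
v = √(2.862e+15 / 7.994e+06) m/s ≈ 1.892e+04 m/s = 18.92 km/s.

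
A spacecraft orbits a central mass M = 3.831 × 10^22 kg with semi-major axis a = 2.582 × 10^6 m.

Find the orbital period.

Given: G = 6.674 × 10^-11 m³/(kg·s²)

GM = G · M = 6.674e-11 · 3.831e+22 = 2.55681e+12 m³/s².
Kepler's third law: T = 2π √(a³ / GM).
Substituting a = 2.582e+06 m and GM = 2.55681e+12 m³/s²:
T = 2π √((2.582e+06)³ / 2.55681e+12) s
T ≈ 1.63e+04 s = 4.529 hours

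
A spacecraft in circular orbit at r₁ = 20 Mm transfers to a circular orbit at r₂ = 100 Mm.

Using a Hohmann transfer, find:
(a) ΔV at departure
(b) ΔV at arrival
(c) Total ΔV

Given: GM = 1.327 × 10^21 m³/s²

Convert to SI: r₁ = 20 Mm = 2e+07 m; r₂ = 100 Mm = 1e+08 m.
Transfer semi-major axis: a_t = (r₁ + r₂)/2 = (2e+07 + 1e+08)/2 = 6e+07 m.
Circular speeds: v₁ = √(GM/r₁) = 8.14555e+06 m/s, v₂ = √(GM/r₂) = 3.6428e+06 m/s.
Transfer speeds (vis-viva v² = GM(2/r − 1/a_t)): v₁ᵗ = 1.05159e+07 m/s, v₂ᵗ = 2.10317e+06 m/s.
(a) ΔV₁ = |v₁ᵗ − v₁| ≈ 2.37e+06 m/s = 2370 km/s.
(b) ΔV₂ = |v₂ − v₂ᵗ| ≈ 1.54e+06 m/s = 1540 km/s.
(c) ΔV_total = ΔV₁ + ΔV₂ ≈ 3.91e+06 m/s = 3910 km/s.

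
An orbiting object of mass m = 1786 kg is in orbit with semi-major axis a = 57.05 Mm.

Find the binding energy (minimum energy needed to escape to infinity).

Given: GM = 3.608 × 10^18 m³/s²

Convert to SI: a = 57.05 Mm = 5.705e+07 m.
Total orbital energy is E = −GMm/(2a); binding energy is E_bind = −E = GMm/(2a).
E_bind = 3.608e+18 · 1786 / (2 · 5.705e+07) J ≈ 5.648e+13 J = 56.48 TJ.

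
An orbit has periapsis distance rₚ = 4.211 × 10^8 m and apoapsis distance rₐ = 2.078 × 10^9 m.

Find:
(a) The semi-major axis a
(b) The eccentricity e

(a) a = (rₚ + rₐ) / 2 = (4.211e+08 + 2.078e+09) / 2 ≈ 1.25e+09 m = 1.25 × 10^9 m.
(b) e = (rₐ − rₚ) / (rₐ + rₚ) = (2.078e+09 − 4.211e+08) / (2.078e+09 + 4.211e+08) ≈ 0.663.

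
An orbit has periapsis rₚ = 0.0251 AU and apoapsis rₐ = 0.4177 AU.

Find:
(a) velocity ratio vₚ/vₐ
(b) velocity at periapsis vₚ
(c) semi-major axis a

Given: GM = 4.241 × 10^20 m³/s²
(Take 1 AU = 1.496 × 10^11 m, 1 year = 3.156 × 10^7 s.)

Convert to SI: rₚ = 0.0251 AU = 3.75496e+09 m; rₐ = 0.4177 AU = 6.24879e+10 m.
(a) Conservation of angular momentum (rₚvₚ = rₐvₐ) gives vₚ/vₐ = rₐ/rₚ = 6.24879e+10/3.75496e+09 ≈ 16.64
(b) With a = (rₚ + rₐ)/2 = 3.31214e+10 m, vₚ = √(GM (2/rₚ − 1/a)) = √(4.241e+20 · (2/3.75496e+09 − 1/3.31214e+10)) m/s ≈ 4.616e+05 m/s
(c) a = (rₚ + rₐ)/2 = (3.75496e+09 + 6.24879e+10)/2 ≈ 3.312e+10 m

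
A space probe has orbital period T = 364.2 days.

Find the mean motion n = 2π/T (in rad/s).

Convert to SI: T = 364.2 days = 3.14669e+07 s.
n = 2π / T.
n = 2π / 3.14669e+07 s ≈ 1.997e-07 rad/s.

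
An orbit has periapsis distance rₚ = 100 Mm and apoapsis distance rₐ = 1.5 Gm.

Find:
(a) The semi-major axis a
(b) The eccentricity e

Convert to SI: rₚ = 100 Mm = 1e+08 m; rₐ = 1.5 Gm = 1.5e+09 m.
(a) a = (rₚ + rₐ) / 2 = (1e+08 + 1.5e+09) / 2 ≈ 8e+08 m = 800 Mm.
(b) e = (rₐ − rₚ) / (rₐ + rₚ) = (1.5e+09 − 1e+08) / (1.5e+09 + 1e+08) ≈ 0.875.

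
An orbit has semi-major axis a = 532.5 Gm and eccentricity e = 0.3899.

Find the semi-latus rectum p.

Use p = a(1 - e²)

Convert to SI: a = 532.5 Gm = 5.325e+11 m.
p = a (1 − e²).
p = 5.325e+11 · (1 − (0.3899)²) = 5.325e+11 · 0.847978 ≈ 4.515e+11 m = 451.5 Gm.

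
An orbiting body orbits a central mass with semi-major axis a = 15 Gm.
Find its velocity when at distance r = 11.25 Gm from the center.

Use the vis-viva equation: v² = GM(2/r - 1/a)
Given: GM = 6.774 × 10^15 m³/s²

Convert to SI: a = 15 Gm = 1.5e+10 m; r = 11.25 Gm = 1.125e+10 m.
Vis-viva: v = √(GM · (2/r − 1/a)).
2/r − 1/a = 2/1.125e+10 − 1/1.5e+10 = 1.11111e-10 m⁻¹.
v = √(6.774e+15 · 1.11111e-10) m/s ≈ 867.6 m/s = 867.6 m/s.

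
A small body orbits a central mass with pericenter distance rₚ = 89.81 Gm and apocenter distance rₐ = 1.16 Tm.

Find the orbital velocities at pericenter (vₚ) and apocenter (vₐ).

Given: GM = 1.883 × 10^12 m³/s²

Convert to SI: rₚ = 89.81 Gm = 8.981e+10 m; rₐ = 1.16 Tm = 1.16e+12 m.
Use the vis-viva equation v² = GM(2/r − 1/a) with a = (rₚ + rₐ)/2 = (8.981e+10 + 1.16e+12)/2 = 6.24905e+11 m.
vₚ = √(GM · (2/rₚ − 1/a)) = √(1.883e+12 · (2/8.981e+10 − 1/6.24905e+11)) m/s ≈ 6.239 m/s = 6.239 m/s.
vₐ = √(GM · (2/rₐ − 1/a)) = √(1.883e+12 · (2/1.16e+12 − 1/6.24905e+11)) m/s ≈ 0.483 m/s = 0.483 m/s.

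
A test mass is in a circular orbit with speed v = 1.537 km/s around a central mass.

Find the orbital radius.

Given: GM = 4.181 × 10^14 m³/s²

Convert to SI: v = 1.537 km/s = 1537 m/s.
For a circular orbit, v² = GM / r, so r = GM / v².
r = 4.181e+14 / (1537)² m ≈ 1.77e+08 m = 177 Mm.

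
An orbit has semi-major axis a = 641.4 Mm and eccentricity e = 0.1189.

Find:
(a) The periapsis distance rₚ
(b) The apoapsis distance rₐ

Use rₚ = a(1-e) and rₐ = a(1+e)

Convert to SI: a = 641.4 Mm = 6.414e+08 m.
(a) rₚ = a(1 − e) = 6.414e+08 · (1 − 0.1189) = 6.414e+08 · 0.8811 ≈ 5.651e+08 m = 565.1 Mm.
(b) rₐ = a(1 + e) = 6.414e+08 · (1 + 0.1189) = 6.414e+08 · 1.1189 ≈ 7.177e+08 m = 717.7 Mm.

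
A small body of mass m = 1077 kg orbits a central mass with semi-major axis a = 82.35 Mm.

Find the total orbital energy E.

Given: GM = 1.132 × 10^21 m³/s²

Convert to SI: a = 82.35 Mm = 8.235e+07 m.
E = −GMm / (2a).
E = −1.132e+21 · 1077 / (2 · 8.235e+07) J ≈ -7.402e+15 J = -7.402 PJ.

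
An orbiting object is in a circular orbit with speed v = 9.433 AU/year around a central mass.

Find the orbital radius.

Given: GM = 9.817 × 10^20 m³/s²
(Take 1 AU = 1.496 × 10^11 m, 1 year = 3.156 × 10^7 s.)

Convert to SI: v = 9.433 AU/year = 44714.1 m/s.
For a circular orbit, v² = GM / r, so r = GM / v².
r = 9.817e+20 / (44714.1)² m ≈ 4.91e+11 m = 3.282 AU.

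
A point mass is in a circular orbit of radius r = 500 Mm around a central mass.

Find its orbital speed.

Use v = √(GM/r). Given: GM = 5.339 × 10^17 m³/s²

Convert to SI: r = 500 Mm = 5e+08 m.
For a circular orbit, gravity supplies the centripetal force, so v = √(GM / r).
v = √(5.339e+17 / 5e+08) m/s ≈ 3.268e+04 m/s = 32.68 km/s.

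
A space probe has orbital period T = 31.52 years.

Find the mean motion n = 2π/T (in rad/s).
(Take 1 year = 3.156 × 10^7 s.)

Convert to SI: T = 31.52 years = 9.94771e+08 s.
n = 2π / T.
n = 2π / 9.94771e+08 s ≈ 6.316e-09 rad/s.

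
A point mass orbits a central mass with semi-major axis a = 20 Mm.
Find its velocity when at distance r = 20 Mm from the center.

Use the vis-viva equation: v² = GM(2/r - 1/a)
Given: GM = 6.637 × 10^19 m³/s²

Convert to SI: a = 20 Mm = 2e+07 m; r = 20 Mm = 2e+07 m.
Vis-viva: v = √(GM · (2/r − 1/a)).
2/r − 1/a = 2/2e+07 − 1/2e+07 = 5e-08 m⁻¹.
v = √(6.637e+19 · 5e-08) m/s ≈ 1.822e+06 m/s = 1822 km/s.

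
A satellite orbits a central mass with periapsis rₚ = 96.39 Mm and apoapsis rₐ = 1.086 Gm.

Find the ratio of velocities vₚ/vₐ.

Convert to SI: rₚ = 96.39 Mm = 9.639e+07 m; rₐ = 1.086 Gm = 1.086e+09 m.
Conservation of angular momentum gives rₚvₚ = rₐvₐ, so vₚ/vₐ = rₐ/rₚ.
vₚ/vₐ = 1.086e+09 / 9.639e+07 ≈ 11.27.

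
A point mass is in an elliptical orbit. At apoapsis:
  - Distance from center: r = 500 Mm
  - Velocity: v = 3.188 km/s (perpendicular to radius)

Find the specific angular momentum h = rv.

Convert to SI: r = 500 Mm = 5e+08 m; v = 3.188 km/s = 3188 m/s.
With v perpendicular to r, h = r · v.
h = 5e+08 · 3188 m²/s ≈ 1.594e+12 m²/s.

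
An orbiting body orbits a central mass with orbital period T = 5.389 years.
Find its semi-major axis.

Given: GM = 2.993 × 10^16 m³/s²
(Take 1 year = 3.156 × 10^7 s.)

Convert to SI: T = 5.389 years = 1.70077e+08 s.
Invert Kepler's third law: a = (GM · T² / (4π²))^(1/3).
Substituting T = 1.70077e+08 s and GM = 2.993e+16 m³/s²:
a = (2.993e+16 · (1.70077e+08)² / (4π²))^(1/3) m
a ≈ 2.799e+10 m = 2.799 × 10^10 m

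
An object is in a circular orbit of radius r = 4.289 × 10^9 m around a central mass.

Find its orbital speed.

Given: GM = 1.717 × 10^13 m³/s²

For a circular orbit, gravity supplies the centripetal force, so v = √(GM / r).
v = √(1.717e+13 / 4.289e+09) m/s ≈ 63.27 m/s = 63.27 m/s.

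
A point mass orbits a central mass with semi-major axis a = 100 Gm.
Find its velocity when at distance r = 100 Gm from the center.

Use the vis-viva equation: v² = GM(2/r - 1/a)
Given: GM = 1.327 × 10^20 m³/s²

Convert to SI: a = 100 Gm = 1e+11 m; r = 100 Gm = 1e+11 m.
Vis-viva: v = √(GM · (2/r − 1/a)).
2/r − 1/a = 2/1e+11 − 1/1e+11 = 1e-11 m⁻¹.
v = √(1.327e+20 · 1e-11) m/s ≈ 3.643e+04 m/s = 36.43 km/s.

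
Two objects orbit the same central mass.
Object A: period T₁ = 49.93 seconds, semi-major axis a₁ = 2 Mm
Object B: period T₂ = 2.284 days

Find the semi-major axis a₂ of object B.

Convert to SI: a₁ = 2 Mm = 2e+06 m; T₂ = 2.284 days = 197338 s.
Kepler's third law: (T₁/T₂)² = (a₁/a₂)³ ⇒ a₂ = a₁ · (T₂/T₁)^(2/3).
T₂/T₁ = 197338 / 49.93 = 3952.29.
a₂ = 2e+06 · (3952.29)^(2/3) m ≈ 5e+08 m = 500 Mm.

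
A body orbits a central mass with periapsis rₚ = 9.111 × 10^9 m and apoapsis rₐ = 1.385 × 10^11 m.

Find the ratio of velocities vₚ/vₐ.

Conservation of angular momentum gives rₚvₚ = rₐvₐ, so vₚ/vₐ = rₐ/rₚ.
vₚ/vₐ = 1.385e+11 / 9.111e+09 ≈ 15.2.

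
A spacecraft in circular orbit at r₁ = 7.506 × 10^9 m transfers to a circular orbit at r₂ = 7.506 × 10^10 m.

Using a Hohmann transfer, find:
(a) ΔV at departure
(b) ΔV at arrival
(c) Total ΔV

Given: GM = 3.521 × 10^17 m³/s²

Transfer semi-major axis: a_t = (r₁ + r₂)/2 = (7.506e+09 + 7.506e+10)/2 = 4.1283e+10 m.
Circular speeds: v₁ = √(GM/r₁) = 6849.02 m/s, v₂ = √(GM/r₂) = 2165.85 m/s.
Transfer speeds (vis-viva v² = GM(2/r − 1/a_t)): v₁ᵗ = 9235.22 m/s, v₂ᵗ = 923.522 m/s.
(a) ΔV₁ = |v₁ᵗ − v₁| ≈ 2386 m/s = 2.386 km/s.
(b) ΔV₂ = |v₂ − v₂ᵗ| ≈ 1242 m/s = 1.242 km/s.
(c) ΔV_total = ΔV₁ + ΔV₂ ≈ 3629 m/s = 3.629 km/s.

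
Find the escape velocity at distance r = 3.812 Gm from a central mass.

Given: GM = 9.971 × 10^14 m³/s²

Convert to SI: r = 3.812 Gm = 3.812e+09 m.
Escape velocity comes from setting total energy to zero: ½v² − GM/r = 0 ⇒ v_esc = √(2GM / r).
v_esc = √(2 · 9.971e+14 / 3.812e+09) m/s ≈ 723.3 m/s = 723.3 m/s.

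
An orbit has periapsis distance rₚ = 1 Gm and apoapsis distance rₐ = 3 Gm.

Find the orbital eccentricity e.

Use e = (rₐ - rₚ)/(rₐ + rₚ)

Convert to SI: rₚ = 1 Gm = 1e+09 m; rₐ = 3 Gm = 3e+09 m.
e = (rₐ − rₚ) / (rₐ + rₚ).
e = (3e+09 − 1e+09) / (3e+09 + 1e+09) = 2e+09 / 4e+09 ≈ 0.5.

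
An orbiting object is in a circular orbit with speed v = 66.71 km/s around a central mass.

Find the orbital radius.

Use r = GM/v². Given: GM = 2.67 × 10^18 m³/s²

Convert to SI: v = 66.71 km/s = 66710 m/s.
For a circular orbit, v² = GM / r, so r = GM / v².
r = 2.67e+18 / (66710)² m ≈ 6e+08 m = 600 Mm.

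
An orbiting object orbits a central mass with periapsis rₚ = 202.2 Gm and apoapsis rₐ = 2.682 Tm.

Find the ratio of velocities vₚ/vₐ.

Convert to SI: rₚ = 202.2 Gm = 2.022e+11 m; rₐ = 2.682 Tm = 2.682e+12 m.
Conservation of angular momentum gives rₚvₚ = rₐvₐ, so vₚ/vₐ = rₐ/rₚ.
vₚ/vₐ = 2.682e+12 / 2.022e+11 ≈ 13.26.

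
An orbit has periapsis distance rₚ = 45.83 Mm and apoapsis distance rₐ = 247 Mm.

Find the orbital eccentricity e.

Convert to SI: rₚ = 45.83 Mm = 4.583e+07 m; rₐ = 247 Mm = 2.47e+08 m.
e = (rₐ − rₚ) / (rₐ + rₚ).
e = (2.47e+08 − 4.583e+07) / (2.47e+08 + 4.583e+07) = 2.0117e+08 / 2.9283e+08 ≈ 0.687.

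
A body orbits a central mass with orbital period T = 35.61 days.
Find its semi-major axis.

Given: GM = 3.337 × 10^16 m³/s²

Convert to SI: T = 35.61 days = 3.0767e+06 s.
Invert Kepler's third law: a = (GM · T² / (4π²))^(1/3).
Substituting T = 3.0767e+06 s and GM = 3.337e+16 m³/s²:
a = (3.337e+16 · (3.0767e+06)² / (4π²))^(1/3) m
a ≈ 2e+09 m = 2 Gm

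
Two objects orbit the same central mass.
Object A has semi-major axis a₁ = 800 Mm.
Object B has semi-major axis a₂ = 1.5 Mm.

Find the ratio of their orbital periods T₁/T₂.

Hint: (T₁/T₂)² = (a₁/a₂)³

Convert to SI: a₁ = 800 Mm = 8e+08 m; a₂ = 1.5 Mm = 1.5e+06 m.
From Kepler's third law, (T₁/T₂)² = (a₁/a₂)³, so T₁/T₂ = (a₁/a₂)^(3/2).
a₁/a₂ = 8e+08 / 1.5e+06 = 533.333.
T₁/T₂ = (533.333)^(3/2) ≈ 1.232e+04.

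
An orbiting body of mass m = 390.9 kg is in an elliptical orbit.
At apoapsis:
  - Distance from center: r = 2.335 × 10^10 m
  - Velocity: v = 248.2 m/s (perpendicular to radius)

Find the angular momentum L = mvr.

Since v is perpendicular to r, L = m · v · r.
L = 390.9 · 248.2 · 2.335e+10 kg·m²/s ≈ 2.265e+15 kg·m²/s.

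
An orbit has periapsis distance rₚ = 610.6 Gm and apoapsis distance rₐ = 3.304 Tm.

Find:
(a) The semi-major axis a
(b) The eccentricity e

Convert to SI: rₚ = 610.6 Gm = 6.106e+11 m; rₐ = 3.304 Tm = 3.304e+12 m.
(a) a = (rₚ + rₐ) / 2 = (6.106e+11 + 3.304e+12) / 2 ≈ 1.957e+12 m = 1.957 Tm.
(b) e = (rₐ − rₚ) / (rₐ + rₚ) = (3.304e+12 − 6.106e+11) / (3.304e+12 + 6.106e+11) ≈ 0.688.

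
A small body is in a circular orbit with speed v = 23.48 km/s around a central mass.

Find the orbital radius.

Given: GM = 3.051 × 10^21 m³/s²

Convert to SI: v = 23.48 km/s = 23480 m/s.
For a circular orbit, v² = GM / r, so r = GM / v².
r = 3.051e+21 / (23480)² m ≈ 5.534e+12 m = 5.534 × 10^12 m.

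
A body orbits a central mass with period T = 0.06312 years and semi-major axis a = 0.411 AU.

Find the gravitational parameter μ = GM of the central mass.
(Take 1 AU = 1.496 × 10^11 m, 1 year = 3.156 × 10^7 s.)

Convert to SI: T = 0.06312 years = 1.99207e+06 s; a = 0.411 AU = 6.14856e+10 m.
GM = 4π² · a³ / T².
GM = 4π² · (6.14856e+10)³ / (1.99207e+06)² m³/s² ≈ 2.312e+21 m³/s² = 2.312 × 10^21 m³/s².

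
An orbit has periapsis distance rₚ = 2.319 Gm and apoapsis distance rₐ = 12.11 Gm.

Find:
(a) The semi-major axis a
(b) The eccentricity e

Convert to SI: rₚ = 2.319 Gm = 2.319e+09 m; rₐ = 12.11 Gm = 1.211e+10 m.
(a) a = (rₚ + rₐ) / 2 = (2.319e+09 + 1.211e+10) / 2 ≈ 7.214e+09 m = 7.215 Gm.
(b) e = (rₐ − rₚ) / (rₐ + rₚ) = (1.211e+10 − 2.319e+09) / (1.211e+10 + 2.319e+09) ≈ 0.6786.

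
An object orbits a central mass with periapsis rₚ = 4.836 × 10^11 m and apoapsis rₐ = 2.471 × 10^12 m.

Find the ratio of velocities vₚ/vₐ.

Conservation of angular momentum gives rₚvₚ = rₐvₐ, so vₚ/vₐ = rₐ/rₚ.
vₚ/vₐ = 2.471e+12 / 4.836e+11 ≈ 5.11.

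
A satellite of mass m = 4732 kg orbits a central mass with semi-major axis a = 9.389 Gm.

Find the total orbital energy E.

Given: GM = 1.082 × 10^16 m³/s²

Convert to SI: a = 9.389 Gm = 9.389e+09 m.
E = −GMm / (2a).
E = −1.082e+16 · 4732 / (2 · 9.389e+09) J ≈ -2.727e+09 J = -2.727 GJ.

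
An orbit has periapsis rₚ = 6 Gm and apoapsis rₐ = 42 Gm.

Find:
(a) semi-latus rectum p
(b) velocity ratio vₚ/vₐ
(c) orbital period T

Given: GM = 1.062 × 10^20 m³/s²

Convert to SI: rₚ = 6 Gm = 6e+09 m; rₐ = 42 Gm = 4.2e+10 m.
(a) From a = (rₚ + rₐ)/2 = 2.4e+10 m and e = (rₐ − rₚ)/(rₐ + rₚ) = 0.75, p = a(1 − e²) = 2.4e+10 · (1 − (0.75)²) ≈ 1.05e+10 m
(b) Conservation of angular momentum (rₚvₚ = rₐvₐ) gives vₚ/vₐ = rₐ/rₚ = 4.2e+10/6e+09 ≈ 7
(c) With a = (rₚ + rₐ)/2 = 2.4e+10 m, T = 2π √(a³/GM) = 2π √((2.4e+10)³/1.062e+20) s ≈ 2.267e+06 s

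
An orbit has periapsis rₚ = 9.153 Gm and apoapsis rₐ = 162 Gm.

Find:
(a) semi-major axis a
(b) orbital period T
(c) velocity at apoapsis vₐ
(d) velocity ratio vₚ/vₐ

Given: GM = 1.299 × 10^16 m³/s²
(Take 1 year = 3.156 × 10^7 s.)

Convert to SI: rₚ = 9.153 Gm = 9.153e+09 m; rₐ = 162 Gm = 1.62e+11 m.
(a) a = (rₚ + rₐ)/2 = (9.153e+09 + 1.62e+11)/2 ≈ 8.558e+10 m
(b) With a = (rₚ + rₐ)/2 = 8.55765e+10 m, T = 2π √(a³/GM) = 2π √((8.55765e+10)³/1.299e+16) s ≈ 1.38e+09 s
(c) With a = (rₚ + rₐ)/2 = 8.55765e+10 m, vₐ = √(GM (2/rₐ − 1/a)) = √(1.299e+16 · (2/1.62e+11 − 1/8.55765e+10)) m/s ≈ 92.61 m/s
(d) Conservation of angular momentum (rₚvₚ = rₐvₐ) gives vₚ/vₐ = rₐ/rₚ = 1.62e+11/9.153e+09 ≈ 17.7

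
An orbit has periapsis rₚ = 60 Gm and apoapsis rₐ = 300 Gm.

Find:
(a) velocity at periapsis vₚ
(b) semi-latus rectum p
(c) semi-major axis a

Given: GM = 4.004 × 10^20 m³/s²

Convert to SI: rₚ = 60 Gm = 6e+10 m; rₐ = 300 Gm = 3e+11 m.
(a) With a = (rₚ + rₐ)/2 = 1.8e+11 m, vₚ = √(GM (2/rₚ − 1/a)) = √(4.004e+20 · (2/6e+10 − 1/1.8e+11)) m/s ≈ 1.055e+05 m/s
(b) From a = (rₚ + rₐ)/2 = 1.8e+11 m and e = (rₐ − rₚ)/(rₐ + rₚ) = 0.666667, p = a(1 − e²) = 1.8e+11 · (1 − (0.666667)²) ≈ 1e+11 m
(c) a = (rₚ + rₐ)/2 = (6e+10 + 3e+11)/2 ≈ 1.8e+11 m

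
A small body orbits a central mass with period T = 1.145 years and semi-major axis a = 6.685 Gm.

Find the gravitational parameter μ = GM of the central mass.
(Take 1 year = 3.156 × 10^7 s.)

Convert to SI: T = 1.145 years = 3.61362e+07 s; a = 6.685 Gm = 6.685e+09 m.
GM = 4π² · a³ / T².
GM = 4π² · (6.685e+09)³ / (3.61362e+07)² m³/s² ≈ 9.032e+15 m³/s² = 9.032 × 10^15 m³/s².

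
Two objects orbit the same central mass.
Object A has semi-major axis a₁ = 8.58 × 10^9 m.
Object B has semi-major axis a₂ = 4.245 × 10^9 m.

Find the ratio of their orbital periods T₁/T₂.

From Kepler's third law, (T₁/T₂)² = (a₁/a₂)³, so T₁/T₂ = (a₁/a₂)^(3/2).
a₁/a₂ = 8.58e+09 / 4.245e+09 = 2.0212.
T₁/T₂ = (2.0212)^(3/2) ≈ 2.874.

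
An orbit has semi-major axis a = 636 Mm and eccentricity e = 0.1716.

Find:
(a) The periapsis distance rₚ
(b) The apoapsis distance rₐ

Convert to SI: a = 636 Mm = 6.36e+08 m.
(a) rₚ = a(1 − e) = 6.36e+08 · (1 − 0.1716) = 6.36e+08 · 0.8284 ≈ 5.269e+08 m = 526.9 Mm.
(b) rₐ = a(1 + e) = 6.36e+08 · (1 + 0.1716) = 6.36e+08 · 1.1716 ≈ 7.451e+08 m = 745.1 Mm.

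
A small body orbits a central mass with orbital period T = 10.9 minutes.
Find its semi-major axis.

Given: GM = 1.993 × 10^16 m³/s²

Convert to SI: T = 10.9 minutes = 654 s.
Invert Kepler's third law: a = (GM · T² / (4π²))^(1/3).
Substituting T = 654 s and GM = 1.993e+16 m³/s²:
a = (1.993e+16 · (654)² / (4π²))^(1/3) m
a ≈ 5.999e+06 m = 5.999 Mm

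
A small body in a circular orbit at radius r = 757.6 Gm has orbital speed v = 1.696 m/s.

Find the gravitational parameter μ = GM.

Convert to SI: r = 757.6 Gm = 7.576e+11 m.
For a circular orbit v² = GM/r, so GM = v² · r.
GM = (1.696)² · 7.576e+11 m³/s² ≈ 2.179e+12 m³/s² = 2.179 × 10^12 m³/s².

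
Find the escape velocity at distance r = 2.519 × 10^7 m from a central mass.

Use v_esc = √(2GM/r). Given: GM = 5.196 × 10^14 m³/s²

Escape velocity comes from setting total energy to zero: ½v² − GM/r = 0 ⇒ v_esc = √(2GM / r).
v_esc = √(2 · 5.196e+14 / 2.519e+07) m/s ≈ 6423 m/s = 6.423 km/s.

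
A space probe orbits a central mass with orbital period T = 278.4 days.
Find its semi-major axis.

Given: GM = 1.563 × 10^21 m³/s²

Convert to SI: T = 278.4 days = 2.40538e+07 s.
Invert Kepler's third law: a = (GM · T² / (4π²))^(1/3).
Substituting T = 2.40538e+07 s and GM = 1.563e+21 m³/s²:
a = (1.563e+21 · (2.40538e+07)² / (4π²))^(1/3) m
a ≈ 2.84e+11 m = 2.84 × 10^11 m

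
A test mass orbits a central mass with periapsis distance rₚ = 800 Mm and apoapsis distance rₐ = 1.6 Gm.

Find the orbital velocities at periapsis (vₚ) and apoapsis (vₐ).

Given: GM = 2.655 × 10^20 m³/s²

Convert to SI: rₚ = 800 Mm = 8e+08 m; rₐ = 1.6 Gm = 1.6e+09 m.
Use the vis-viva equation v² = GM(2/r − 1/a) with a = (rₚ + rₐ)/2 = (8e+08 + 1.6e+09)/2 = 1.2e+09 m.
vₚ = √(GM · (2/rₚ − 1/a)) = √(2.655e+20 · (2/8e+08 − 1/1.2e+09)) m/s ≈ 6.652e+05 m/s = 665.2 km/s.
vₐ = √(GM · (2/rₐ − 1/a)) = √(2.655e+20 · (2/1.6e+09 − 1/1.2e+09)) m/s ≈ 3.326e+05 m/s = 332.6 km/s.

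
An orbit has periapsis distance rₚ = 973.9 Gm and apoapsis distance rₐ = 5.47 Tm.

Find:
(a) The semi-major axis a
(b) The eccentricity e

Convert to SI: rₚ = 973.9 Gm = 9.739e+11 m; rₐ = 5.47 Tm = 5.47e+12 m.
(a) a = (rₚ + rₐ) / 2 = (9.739e+11 + 5.47e+12) / 2 ≈ 3.222e+12 m = 3.222 Tm.
(b) e = (rₐ − rₚ) / (rₐ + rₚ) = (5.47e+12 − 9.739e+11) / (5.47e+12 + 9.739e+11) ≈ 0.6977.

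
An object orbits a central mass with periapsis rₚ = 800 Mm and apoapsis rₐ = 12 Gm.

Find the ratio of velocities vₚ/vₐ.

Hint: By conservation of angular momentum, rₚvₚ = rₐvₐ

Convert to SI: rₚ = 800 Mm = 8e+08 m; rₐ = 12 Gm = 1.2e+10 m.
Conservation of angular momentum gives rₚvₚ = rₐvₐ, so vₚ/vₐ = rₐ/rₚ.
vₚ/vₐ = 1.2e+10 / 8e+08 ≈ 15.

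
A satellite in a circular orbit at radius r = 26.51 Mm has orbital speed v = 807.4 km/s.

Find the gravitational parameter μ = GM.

Convert to SI: r = 26.51 Mm = 2.651e+07 m; v = 807.4 km/s = 807400 m/s.
For a circular orbit v² = GM/r, so GM = v² · r.
GM = (807400)² · 2.651e+07 m³/s² ≈ 1.728e+19 m³/s² = 1.728 × 10^19 m³/s².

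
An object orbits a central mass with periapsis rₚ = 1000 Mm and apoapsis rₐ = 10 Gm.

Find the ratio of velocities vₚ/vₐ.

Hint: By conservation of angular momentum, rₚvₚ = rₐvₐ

Convert to SI: rₚ = 1000 Mm = 1e+09 m; rₐ = 10 Gm = 1e+10 m.
Conservation of angular momentum gives rₚvₚ = rₐvₐ, so vₚ/vₐ = rₐ/rₚ.
vₚ/vₐ = 1e+10 / 1e+09 ≈ 10.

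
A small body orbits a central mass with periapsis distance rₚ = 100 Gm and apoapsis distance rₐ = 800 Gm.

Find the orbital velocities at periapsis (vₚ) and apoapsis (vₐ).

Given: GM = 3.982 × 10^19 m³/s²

Convert to SI: rₚ = 100 Gm = 1e+11 m; rₐ = 800 Gm = 8e+11 m.
Use the vis-viva equation v² = GM(2/r − 1/a) with a = (rₚ + rₐ)/2 = (1e+11 + 8e+11)/2 = 4.5e+11 m.
vₚ = √(GM · (2/rₚ − 1/a)) = √(3.982e+19 · (2/1e+11 − 1/4.5e+11)) m/s ≈ 2.661e+04 m/s = 26.61 km/s.
vₐ = √(GM · (2/rₐ − 1/a)) = √(3.982e+19 · (2/8e+11 − 1/4.5e+11)) m/s ≈ 3326 m/s = 3.326 km/s.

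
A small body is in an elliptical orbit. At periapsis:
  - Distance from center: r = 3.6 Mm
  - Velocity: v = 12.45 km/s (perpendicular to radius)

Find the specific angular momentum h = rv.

Convert to SI: r = 3.6 Mm = 3.6e+06 m; v = 12.45 km/s = 12450 m/s.
With v perpendicular to r, h = r · v.
h = 3.6e+06 · 12450 m²/s ≈ 4.482e+10 m²/s.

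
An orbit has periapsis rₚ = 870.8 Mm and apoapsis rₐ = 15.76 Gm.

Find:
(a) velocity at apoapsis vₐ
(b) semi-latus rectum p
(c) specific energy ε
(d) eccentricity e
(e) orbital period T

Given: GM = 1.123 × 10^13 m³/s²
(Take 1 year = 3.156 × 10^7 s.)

Convert to SI: rₚ = 870.8 Mm = 8.708e+08 m; rₐ = 15.76 Gm = 1.576e+10 m.
(a) With a = (rₚ + rₐ)/2 = 8.3154e+09 m, vₐ = √(GM (2/rₐ − 1/a)) = √(1.123e+13 · (2/1.576e+10 − 1/8.3154e+09)) m/s ≈ 8.638 m/s
(b) From a = (rₚ + rₐ)/2 = 8.3154e+09 m and e = (rₐ − rₚ)/(rₐ + rₚ) = 0.895279, p = a(1 − e²) = 8.3154e+09 · (1 − (0.895279)²) ≈ 1.65e+09 m
(c) With a = (rₚ + rₐ)/2 = 8.3154e+09 m, ε = −GM/(2a) = −1.123e+13/(2 · 8.3154e+09) J/kg ≈ -675.3 J/kg
(d) e = (rₐ − rₚ)/(rₐ + rₚ) = (1.576e+10 − 8.708e+08)/(1.576e+10 + 8.708e+08) ≈ 0.8953
(e) With a = (rₚ + rₐ)/2 = 8.3154e+09 m, T = 2π √(a³/GM) = 2π √((8.3154e+09)³/1.123e+13) s ≈ 1.422e+09 s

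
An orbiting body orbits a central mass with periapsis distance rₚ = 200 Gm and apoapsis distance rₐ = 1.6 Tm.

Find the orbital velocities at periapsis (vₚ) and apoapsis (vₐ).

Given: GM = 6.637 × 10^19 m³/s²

Convert to SI: rₚ = 200 Gm = 2e+11 m; rₐ = 1.6 Tm = 1.6e+12 m.
Use the vis-viva equation v² = GM(2/r − 1/a) with a = (rₚ + rₐ)/2 = (2e+11 + 1.6e+12)/2 = 9e+11 m.
vₚ = √(GM · (2/rₚ − 1/a)) = √(6.637e+19 · (2/2e+11 − 1/9e+11)) m/s ≈ 2.429e+04 m/s = 24.29 km/s.
vₐ = √(GM · (2/rₐ − 1/a)) = √(6.637e+19 · (2/1.6e+12 − 1/9e+11)) m/s ≈ 3036 m/s = 3.036 km/s.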